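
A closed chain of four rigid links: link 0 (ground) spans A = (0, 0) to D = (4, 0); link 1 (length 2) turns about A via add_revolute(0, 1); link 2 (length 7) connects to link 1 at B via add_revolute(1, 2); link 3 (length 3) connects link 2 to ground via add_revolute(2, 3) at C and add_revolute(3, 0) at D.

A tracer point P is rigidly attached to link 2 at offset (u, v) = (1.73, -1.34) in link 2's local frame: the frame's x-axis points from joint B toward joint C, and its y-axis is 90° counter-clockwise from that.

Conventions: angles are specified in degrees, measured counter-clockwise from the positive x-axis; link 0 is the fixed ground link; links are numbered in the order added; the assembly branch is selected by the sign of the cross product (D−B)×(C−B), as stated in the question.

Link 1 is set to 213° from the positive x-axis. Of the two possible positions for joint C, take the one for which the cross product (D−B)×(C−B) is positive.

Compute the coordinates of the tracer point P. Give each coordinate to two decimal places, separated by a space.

A=(0,0), D=(4.00,0)
B = A + 2.00·(cos213°, sin213°) = (-1.6773, -1.0893)
|BD| = 5.7809
circle(B,7.00) ∩ circle(D,3.00): a=6.3501, h=2.9455
  candidates: C₊=(4.0040,3.0000) cross=17.028; C₋=(5.1140,-2.7855) cross=-17.028
  branch + wants cross > 0 → take C=(4.0040,3.0000) (cross=17.028)
ex = (C−B)/|BC| = (0.8116,0.5842); ey = (-0.5842,0.8116)
P = B + 1.73·ex + -1.34·ey = (0.5096,-1.1662)

0.51 -1.17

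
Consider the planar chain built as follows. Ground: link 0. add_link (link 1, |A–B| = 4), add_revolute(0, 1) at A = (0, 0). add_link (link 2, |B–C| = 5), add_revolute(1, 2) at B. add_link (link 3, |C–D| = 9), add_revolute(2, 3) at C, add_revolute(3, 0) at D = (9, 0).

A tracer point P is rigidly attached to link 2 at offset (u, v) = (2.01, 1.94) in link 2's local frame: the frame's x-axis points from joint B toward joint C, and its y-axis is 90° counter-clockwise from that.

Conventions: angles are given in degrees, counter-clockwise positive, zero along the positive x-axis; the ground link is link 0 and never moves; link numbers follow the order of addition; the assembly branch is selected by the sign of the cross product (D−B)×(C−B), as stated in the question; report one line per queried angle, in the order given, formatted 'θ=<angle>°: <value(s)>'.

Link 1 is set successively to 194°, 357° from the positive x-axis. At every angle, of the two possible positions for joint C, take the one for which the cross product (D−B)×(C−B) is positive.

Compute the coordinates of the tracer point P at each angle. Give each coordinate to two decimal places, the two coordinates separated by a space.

A=(0,0), D=(9.00,0)
θ=194°: B = A + 4.00·(cos194°, sin194°) = (-3.8812, -0.9677)
θ=194°: |BD| = 12.9175
θ=194°: circle(B,5.00) ∩ circle(D,9.00): a=4.2911, h=2.5664
θ=194°:   candidates: C₊=(0.2056,1.9129) cross=33.151; C₋=(0.5901,-3.2054) cross=-33.151
θ=194°:   branch + wants cross > 0 → take C=(0.2056,1.9129) (cross=33.151)
θ=194°: ex = (C−B)/|BC| = (0.8174,0.5761); ey = (-0.5761,0.8174)
θ=194°: P = B + 2.01·ex + 1.94·ey = (-3.3560,1.7760)
θ=357°: B = A + 4.00·(cos357°, sin357°) = (3.9945, -0.2093)
θ=357°: |BD| = 5.0099
θ=357°: circle(B,5.00) ∩ circle(D,9.00): a=-3.0841, h=3.9356
θ=357°:   candidates: C₊=(0.7487,3.5939) cross=19.717; C₋=(1.0776,-4.2703) cross=-19.717
θ=357°:   branch + wants cross > 0 → take C=(0.7487,3.5939) (cross=19.717)
θ=357°: ex = (C−B)/|BC| = (-0.6492,0.7606); ey = (-0.7606,-0.6492)
θ=357°: P = B + 2.01·ex + 1.94·ey = (1.2140,0.0602)

θ=194°: -3.36 1.78
θ=357°: 1.21 0.06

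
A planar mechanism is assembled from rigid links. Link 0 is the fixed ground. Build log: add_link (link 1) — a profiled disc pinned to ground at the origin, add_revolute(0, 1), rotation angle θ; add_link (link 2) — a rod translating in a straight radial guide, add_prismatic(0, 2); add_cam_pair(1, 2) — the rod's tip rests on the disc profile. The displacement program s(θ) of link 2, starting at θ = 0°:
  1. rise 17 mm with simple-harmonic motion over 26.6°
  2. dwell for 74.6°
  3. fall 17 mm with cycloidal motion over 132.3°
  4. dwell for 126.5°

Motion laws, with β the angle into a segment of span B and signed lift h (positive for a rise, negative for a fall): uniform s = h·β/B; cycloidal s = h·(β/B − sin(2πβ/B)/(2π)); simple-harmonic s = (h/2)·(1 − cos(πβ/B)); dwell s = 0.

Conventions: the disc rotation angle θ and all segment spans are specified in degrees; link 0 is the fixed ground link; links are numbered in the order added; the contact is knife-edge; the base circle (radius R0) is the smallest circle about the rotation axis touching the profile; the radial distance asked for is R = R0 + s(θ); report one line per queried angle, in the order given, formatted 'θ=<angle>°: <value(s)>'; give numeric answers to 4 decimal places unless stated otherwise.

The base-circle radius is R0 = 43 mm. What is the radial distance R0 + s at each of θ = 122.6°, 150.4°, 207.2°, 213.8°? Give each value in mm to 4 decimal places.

seg 1 [0°–26.6°] simple-harmonic, h=17: full span → s += 17 → s = 17.0000
seg 2 [26.6°–101.2°] dwell: s stays 17.0000
seg 3 [101.2°–233.5°] cycloidal, h=-17: θ=122.6° here. β=21.4, B=132.3. -17·(0.1618 − sin(2π·0.1618)/(2π)) = -0.4495 → s = 16.5505
seg 3 [101.2°–233.5°] cycloidal, h=-17: θ=150.4° here. β=49.2, B=132.3. -17·(0.3719 − sin(2π·0.3719)/(2π)) = -4.3717 → s = 12.6283
seg 3 [101.2°–233.5°] cycloidal, h=-17: θ=207.2° here. β=106, B=132.3. -17·(0.8012 − sin(2π·0.8012)/(2π)) = -16.1873 → s = 0.8127
seg 3 [101.2°–233.5°] cycloidal, h=-17: θ=213.8° here. β=112.6, B=132.3. -17·(0.8511 − sin(2π·0.8511)/(2π)) = -16.6465 → s = 0.3535
θ=122.6°: R = R0 + s = 43 + 16.5505 = 59.5505
θ=150.4°: R = R0 + s = 43 + 12.6283 = 55.6283
θ=207.2°: R = R0 + s = 43 + 0.8127 = 43.8127
θ=213.8°: R = R0 + s = 43 + 0.3535 = 43.3535

θ=122.6°: 59.5505
θ=150.4°: 55.6283
θ=207.2°: 43.8127
θ=213.8°: 43.3535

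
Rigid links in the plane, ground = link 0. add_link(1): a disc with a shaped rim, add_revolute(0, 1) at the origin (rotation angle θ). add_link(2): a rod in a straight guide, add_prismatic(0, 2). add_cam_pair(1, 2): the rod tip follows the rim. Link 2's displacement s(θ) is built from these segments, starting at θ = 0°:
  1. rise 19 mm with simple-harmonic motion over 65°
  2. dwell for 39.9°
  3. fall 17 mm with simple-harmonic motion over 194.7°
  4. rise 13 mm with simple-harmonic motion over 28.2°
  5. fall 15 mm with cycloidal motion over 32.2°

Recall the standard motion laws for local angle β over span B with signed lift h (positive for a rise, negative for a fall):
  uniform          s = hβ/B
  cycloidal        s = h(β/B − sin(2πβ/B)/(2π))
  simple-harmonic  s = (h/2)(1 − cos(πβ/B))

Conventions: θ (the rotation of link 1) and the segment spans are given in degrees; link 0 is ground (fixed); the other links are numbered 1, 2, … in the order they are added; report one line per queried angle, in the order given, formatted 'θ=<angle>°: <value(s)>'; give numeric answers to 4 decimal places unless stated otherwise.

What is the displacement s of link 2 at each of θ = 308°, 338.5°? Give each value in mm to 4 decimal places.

segment 1 (0° to 65°, simple-harmonic, h = 19) is passed completely: s = 0.0000 + (19) = 19.0000
segment 2 (65° to 104.9°, dwell): s unchanged at 19.0000
segment 3 (104.9° to 299.6°, simple-harmonic, h = -17) is passed completely: s = 19.0000 + (-17) = 2.0000
θ = 308° falls in segment 4 (299.6° to 327.8°, simple-harmonic, h = 13): β = 308 − 299.6 = 8.4°, B = 28.2°; Δs = 13/2·(1 − cos(π·0.2979)) = 2.6443; s = 2.0000 + 2.6443 = 4.6443
segment 4 (299.6° to 327.8°, simple-harmonic, h = 13) is passed completely: s = 2.0000 + (13) = 15.0000
θ = 338.5° falls in segment 5 (327.8° to 360°, cycloidal, h = -15): β = 338.5 − 327.8 = 10.7°, B = 32.2°; Δs = -15·(0.3323 − sin(2π·0.3323)/(2π)) = -2.9093; s = 15.0000 − 2.9093 = 12.0907

θ=308°: 4.6443
θ=338.5°: 12.0907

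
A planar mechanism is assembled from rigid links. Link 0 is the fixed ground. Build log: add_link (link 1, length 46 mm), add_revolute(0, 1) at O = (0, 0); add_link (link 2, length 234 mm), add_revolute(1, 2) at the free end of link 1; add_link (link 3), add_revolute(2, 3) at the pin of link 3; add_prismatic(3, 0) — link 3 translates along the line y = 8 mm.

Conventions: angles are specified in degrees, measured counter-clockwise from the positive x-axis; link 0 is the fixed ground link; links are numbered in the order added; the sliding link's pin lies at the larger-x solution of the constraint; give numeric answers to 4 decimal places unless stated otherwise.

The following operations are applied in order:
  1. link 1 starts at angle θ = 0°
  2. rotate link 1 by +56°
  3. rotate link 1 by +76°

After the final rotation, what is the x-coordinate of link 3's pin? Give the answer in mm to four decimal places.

geometry: r = 46 mm, L = 234 mm, e = 8 mm; θ starts at 0°
rotate link 1 by +56°: θ ← 0° +56° = 56°
rotate link 1 by +76°: θ ← 56° +76° = 132°
crank pin P = (r cos θ, r sin θ) = (-30.780008, 34.184662)
h = r sin θ − e = 34.184662 − 8 = 26.184662
x = r cos θ + √(L² − h²) = -30.780008 + 232.530350 = 201.750342

201.7503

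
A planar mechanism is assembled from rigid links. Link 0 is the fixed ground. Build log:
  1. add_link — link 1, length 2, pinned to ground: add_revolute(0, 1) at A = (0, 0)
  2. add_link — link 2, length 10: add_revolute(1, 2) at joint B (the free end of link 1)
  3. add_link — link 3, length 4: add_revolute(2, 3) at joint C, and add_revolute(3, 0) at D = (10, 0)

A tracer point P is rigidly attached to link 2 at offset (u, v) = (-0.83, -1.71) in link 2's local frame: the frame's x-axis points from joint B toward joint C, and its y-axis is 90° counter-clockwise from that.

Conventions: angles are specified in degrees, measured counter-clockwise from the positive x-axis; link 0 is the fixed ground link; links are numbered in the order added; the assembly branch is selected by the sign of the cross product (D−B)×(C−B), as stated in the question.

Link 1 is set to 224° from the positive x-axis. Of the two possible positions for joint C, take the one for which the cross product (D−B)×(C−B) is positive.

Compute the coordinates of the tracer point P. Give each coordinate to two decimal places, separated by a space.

A=(0,0), D=(10.00,0)
B = A + 2.00·(cos224°, sin224°) = (-1.4387, -1.3893)
|BD| = 11.5227
circle(B,10.00) ∩ circle(D,4.00): a=9.4063, h=3.3942
  candidates: C₊=(7.4898,3.1143) cross=39.111; C₋=(8.3083,-3.6247) cross=-39.111
  branch + wants cross > 0 → take C=(7.4898,3.1143) (cross=39.111)
ex = (C−B)/|BC| = (0.8928,0.4504); ey = (-0.4504,0.8928)
P = B + -0.83·ex + -1.71·ey = (-1.4096,-3.2899)

-1.41 -3.29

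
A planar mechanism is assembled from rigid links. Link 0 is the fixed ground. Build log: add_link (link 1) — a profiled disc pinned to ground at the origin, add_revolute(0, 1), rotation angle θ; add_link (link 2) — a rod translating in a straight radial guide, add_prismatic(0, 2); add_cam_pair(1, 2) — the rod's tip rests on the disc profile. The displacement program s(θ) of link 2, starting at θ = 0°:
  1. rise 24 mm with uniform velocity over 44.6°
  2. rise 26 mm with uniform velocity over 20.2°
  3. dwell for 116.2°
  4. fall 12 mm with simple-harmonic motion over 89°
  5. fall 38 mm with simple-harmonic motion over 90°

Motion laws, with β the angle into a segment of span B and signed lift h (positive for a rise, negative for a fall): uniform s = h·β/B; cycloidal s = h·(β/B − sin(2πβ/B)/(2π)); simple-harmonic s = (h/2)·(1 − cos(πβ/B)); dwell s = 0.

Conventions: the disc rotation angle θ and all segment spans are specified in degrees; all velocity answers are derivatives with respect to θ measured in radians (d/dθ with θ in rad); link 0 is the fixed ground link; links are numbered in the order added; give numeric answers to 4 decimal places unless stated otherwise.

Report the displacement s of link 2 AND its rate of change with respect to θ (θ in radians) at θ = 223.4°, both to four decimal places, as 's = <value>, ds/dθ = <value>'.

seg 1 [0°–44.6°] uniform, h=24: full span → s += 24 → s = 24.0000
seg 2 [44.6°–64.8°] uniform, h=26: full span → s += 26 → s = 50.0000
seg 3 [64.8°–181°] dwell: s stays 50.0000
seg 4 [181°–270°] simple-harmonic, h=-12: θ=223.4° here. β=42.4, B=89. -12/2·(1 − cos(π·0.4764)) = -5.5556 → s = 44.4444
velocity in seg [181°–270°] (simple-harmonic), θ in radians: β = 42.4° = 0.7400 rad, B = 89° = 1.5533 rad; ds/dθ = (πh/(2B)) sin(πβ/B) = (π·(-12)/(2·1.5533)) sin(π·0.4764) = -12.101507 mm/rad

s = 44.4444, ds/dθ = -12.1015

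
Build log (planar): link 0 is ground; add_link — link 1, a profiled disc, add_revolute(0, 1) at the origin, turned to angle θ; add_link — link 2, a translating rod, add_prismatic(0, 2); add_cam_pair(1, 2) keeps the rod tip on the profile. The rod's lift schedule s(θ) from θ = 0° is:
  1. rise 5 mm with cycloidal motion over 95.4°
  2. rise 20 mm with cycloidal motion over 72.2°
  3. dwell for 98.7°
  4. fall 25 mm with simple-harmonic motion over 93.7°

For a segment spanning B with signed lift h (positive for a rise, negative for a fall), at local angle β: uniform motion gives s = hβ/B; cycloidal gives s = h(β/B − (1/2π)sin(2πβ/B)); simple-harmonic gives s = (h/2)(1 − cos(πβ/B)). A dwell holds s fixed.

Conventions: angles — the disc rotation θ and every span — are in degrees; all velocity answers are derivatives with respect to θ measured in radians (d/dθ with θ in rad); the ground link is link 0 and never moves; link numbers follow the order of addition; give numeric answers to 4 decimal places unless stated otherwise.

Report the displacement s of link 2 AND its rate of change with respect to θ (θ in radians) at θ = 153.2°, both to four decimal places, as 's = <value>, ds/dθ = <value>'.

seg 1 [0°–95.4°] cycloidal, h=5: full span → s += 5 → s = 5.0000
seg 2 [95.4°–167.6°] cycloidal, h=20: θ=153.2° here. β=57.8, B=72.2. 20·(0.8006 − sin(2π·0.8006)/(2π)) = 19.0349 → s = 24.0349
velocity in seg [95.4°–167.6°] (cycloidal), θ in radians: β = 57.8° = 1.0088 rad, B = 72.2° = 1.2601 rad; ds/dθ = (h/B)(1 − cos(2πβ/B)) = (20/1.2601)(1 − cos(2π·0.8006)) = 10.914358 mm/rad

s = 24.0349, ds/dθ = 10.9144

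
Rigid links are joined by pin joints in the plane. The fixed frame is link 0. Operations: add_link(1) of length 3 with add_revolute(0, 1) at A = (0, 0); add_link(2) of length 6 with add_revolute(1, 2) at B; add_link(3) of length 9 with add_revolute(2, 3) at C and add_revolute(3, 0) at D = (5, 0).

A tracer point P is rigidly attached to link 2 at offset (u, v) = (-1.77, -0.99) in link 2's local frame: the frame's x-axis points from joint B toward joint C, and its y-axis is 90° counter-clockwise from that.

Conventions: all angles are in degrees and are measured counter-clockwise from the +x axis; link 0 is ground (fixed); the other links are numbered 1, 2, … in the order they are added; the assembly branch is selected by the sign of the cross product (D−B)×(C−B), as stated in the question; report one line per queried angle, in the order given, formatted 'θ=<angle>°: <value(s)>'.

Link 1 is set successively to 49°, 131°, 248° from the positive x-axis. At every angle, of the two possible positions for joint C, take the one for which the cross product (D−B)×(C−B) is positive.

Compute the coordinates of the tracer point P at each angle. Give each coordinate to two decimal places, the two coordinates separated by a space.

A=(0,0), D=(5.00,0)
θ=49°: B = A + 3.00·(cos49°, sin49°) = (1.9682, 2.2641)
θ=49°: |BD| = 3.7839
θ=49°: circle(B,6.00) ∩ circle(D,9.00): a=-4.0542, h=4.4231
θ=49°:   candidates: C₊=(1.3664,8.2339) cross=16.737; C₋=(-3.9267,1.1461) cross=-16.737
θ=49°:   branch + wants cross > 0 → take C=(1.3664,8.2339) (cross=16.737)
θ=49°: ex = (C−B)/|BC| = (-0.1003,0.9950); ey = (-0.9950,-0.1003)
θ=49°: P = B + -1.77·ex + -0.99·ey = (3.1307,0.6024)
θ=131°: B = A + 3.00·(cos131°, sin131°) = (-1.9682, 2.2641)
θ=131°: |BD| = 7.3268
θ=131°: circle(B,6.00) ∩ circle(D,9.00): a=0.5925, h=5.9707
θ=131°:   candidates: C₊=(0.4404,7.7595) cross=43.746; C₋=(-3.2498,-3.5974) cross=-43.746
θ=131°:   branch + wants cross > 0 → take C=(0.4404,7.7595) (cross=43.746)
θ=131°: ex = (C−B)/|BC| = (0.4014,0.9159); ey = (-0.9159,0.4014)
θ=131°: P = B + -1.77·ex + -0.99·ey = (-1.7720,0.2456)
θ=248°: B = A + 3.00·(cos248°, sin248°) = (-1.1238, -2.7816)
θ=248°: |BD| = 6.7259
θ=248°: circle(B,6.00) ∩ circle(D,9.00): a=0.0177, h=6.0000
θ=248°:   candidates: C₊=(-3.5890,2.6886) cross=40.355; C₋=(1.3736,-8.2371) cross=-40.355
θ=248°:   branch + wants cross > 0 → take C=(-3.5890,2.6886) (cross=40.355)
θ=248°: ex = (C−B)/|BC| = (-0.4109,0.9117); ey = (-0.9117,-0.4109)
θ=248°: P = B + -1.77·ex + -0.99·ey = (0.5060,-3.9885)

θ=49°: 3.13 0.60
θ=131°: -1.77 0.25
θ=248°: 0.51 -3.99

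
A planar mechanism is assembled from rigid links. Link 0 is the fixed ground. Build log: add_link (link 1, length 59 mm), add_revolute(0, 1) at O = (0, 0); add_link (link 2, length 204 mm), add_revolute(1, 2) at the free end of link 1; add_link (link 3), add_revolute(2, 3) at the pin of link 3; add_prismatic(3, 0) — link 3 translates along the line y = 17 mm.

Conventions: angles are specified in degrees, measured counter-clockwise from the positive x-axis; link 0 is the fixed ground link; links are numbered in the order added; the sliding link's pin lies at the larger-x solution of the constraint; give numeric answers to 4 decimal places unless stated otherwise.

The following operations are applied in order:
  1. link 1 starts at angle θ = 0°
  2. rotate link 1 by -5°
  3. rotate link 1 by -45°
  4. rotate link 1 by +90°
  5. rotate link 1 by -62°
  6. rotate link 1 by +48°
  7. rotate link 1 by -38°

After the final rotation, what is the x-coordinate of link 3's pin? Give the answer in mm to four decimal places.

geometry: r = 59 mm, L = 204 mm, e = 17 mm; θ starts at 0°
rotate link 1 by -5°: θ ← 0° -5° = -5°
rotate link 1 by -45°: θ ← -5° -45° = -50°
rotate link 1 by +90°: θ ← -50° +90° = 40°
rotate link 1 by -62°: θ ← 40° -62° = -22°
rotate link 1 by +48°: θ ← -22° +48° = 26°
rotate link 1 by -38°: θ ← 26° -38° = -12°
crank pin P = (r cos θ, r sin θ) = (57.710708, -12.266790)
h = r sin θ − e = -12.266790 − 17 = -29.266790
x = r cos θ + √(L² − h²) = 57.710708 + 201.889710 = 259.600418

259.6004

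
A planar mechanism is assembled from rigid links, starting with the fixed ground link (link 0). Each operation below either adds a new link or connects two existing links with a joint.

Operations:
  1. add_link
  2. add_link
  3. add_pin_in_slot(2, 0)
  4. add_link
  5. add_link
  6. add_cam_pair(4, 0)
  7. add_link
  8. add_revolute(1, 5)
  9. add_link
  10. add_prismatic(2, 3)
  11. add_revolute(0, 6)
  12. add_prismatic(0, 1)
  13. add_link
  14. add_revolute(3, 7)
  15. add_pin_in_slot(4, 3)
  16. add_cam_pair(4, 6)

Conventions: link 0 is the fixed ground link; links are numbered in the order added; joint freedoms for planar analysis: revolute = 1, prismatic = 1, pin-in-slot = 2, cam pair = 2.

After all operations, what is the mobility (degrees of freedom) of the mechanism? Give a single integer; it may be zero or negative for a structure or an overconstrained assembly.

link 0 = ground. State L|J1|J2 = 1|0|0
+link1  2|0|0
+link2  3|0|0
PS(2,0) f=2→J2  3|0|1
+link3  4|0|1
+link4  5|0|1
C(4,0) f=2→J2  5|0|2
+link5  6|0|2
R(1,5) f=1→J1  6|1|2
+link6  7|1|2
P(2,3) f=1→J1  7|2|2
R(0,6) f=1→J1  7|3|2
P(0,1) f=1→J1  7|4|2
+link7  8|4|2
R(3,7) f=1→J1  8|5|2
PS(4,3) f=2→J2  8|5|3
C(4,6) f=2→J2  8|5|4
M = 3(8−1)−2·5−4 = 21−10−4 = 7

M = 7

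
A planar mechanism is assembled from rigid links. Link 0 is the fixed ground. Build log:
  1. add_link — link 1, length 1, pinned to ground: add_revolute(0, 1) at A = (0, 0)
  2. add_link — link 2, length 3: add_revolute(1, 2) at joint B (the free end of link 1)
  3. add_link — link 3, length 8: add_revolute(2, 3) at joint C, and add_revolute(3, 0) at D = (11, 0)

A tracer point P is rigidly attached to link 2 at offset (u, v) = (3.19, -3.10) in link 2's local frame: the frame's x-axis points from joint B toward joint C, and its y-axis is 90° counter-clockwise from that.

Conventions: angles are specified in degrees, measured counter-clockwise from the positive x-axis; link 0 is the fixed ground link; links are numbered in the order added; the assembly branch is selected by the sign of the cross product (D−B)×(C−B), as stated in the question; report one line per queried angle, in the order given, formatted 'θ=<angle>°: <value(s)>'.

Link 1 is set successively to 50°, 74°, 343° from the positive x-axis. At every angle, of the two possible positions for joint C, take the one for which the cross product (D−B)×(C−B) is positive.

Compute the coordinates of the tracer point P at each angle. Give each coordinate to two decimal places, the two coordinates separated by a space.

A=(0,0), D=(11.00,0)
θ=50°: B = A + 1.00·(cos50°, sin50°) = (0.6428, 0.7660)
θ=50°: |BD| = 10.3855
θ=50°: circle(B,3.00) ∩ circle(D,8.00): a=2.5448, h=1.5887
θ=50°:   candidates: C₊=(3.2979,2.1627) cross=16.499; C₋=(3.0635,-1.0060) cross=-16.499
θ=50°:   branch + wants cross > 0 → take C=(3.2979,2.1627) (cross=16.499)
θ=50°: ex = (C−B)/|BC| = (0.8850,0.4655); ey = (-0.4655,0.8850)
θ=50°: P = B + 3.19·ex + -3.10·ey = (4.9092,-0.4925)
θ=74°: B = A + 1.00·(cos74°, sin74°) = (0.2756, 0.9613)
θ=74°: |BD| = 10.7674
θ=74°: circle(B,3.00) ∩ circle(D,8.00): a=2.8297, h=0.9965
θ=74°:   candidates: C₊=(3.1830,1.7012) cross=10.730; C₋=(3.0050,-0.2839) cross=-10.730
θ=74°:   branch + wants cross > 0 → take C=(3.1830,1.7012) (cross=10.730)
θ=74°: ex = (C−B)/|BC| = (0.9691,0.2466); ey = (-0.2466,0.9691)
θ=74°: P = B + 3.19·ex + -3.10·ey = (4.1317,-1.2562)
θ=343°: B = A + 1.00·(cos343°, sin343°) = (0.9563, -0.2924)
θ=343°: |BD| = 10.0479
θ=343°: circle(B,3.00) ∩ circle(D,8.00): a=2.2871, h=1.9414
θ=343°:   candidates: C₊=(3.1859,1.7148) cross=19.507; C₋=(3.2989,-2.1664) cross=-19.507
θ=343°:   branch + wants cross > 0 → take C=(3.1859,1.7148) (cross=19.507)
θ=343°: ex = (C−B)/|BC| = (0.7432,0.6691); ey = (-0.6691,0.7432)
θ=343°: P = B + 3.19·ex + -3.10·ey = (5.4012,-0.4620)

θ=50°: 4.91 -0.49
θ=74°: 4.13 -1.26
θ=343°: 5.40 -0.46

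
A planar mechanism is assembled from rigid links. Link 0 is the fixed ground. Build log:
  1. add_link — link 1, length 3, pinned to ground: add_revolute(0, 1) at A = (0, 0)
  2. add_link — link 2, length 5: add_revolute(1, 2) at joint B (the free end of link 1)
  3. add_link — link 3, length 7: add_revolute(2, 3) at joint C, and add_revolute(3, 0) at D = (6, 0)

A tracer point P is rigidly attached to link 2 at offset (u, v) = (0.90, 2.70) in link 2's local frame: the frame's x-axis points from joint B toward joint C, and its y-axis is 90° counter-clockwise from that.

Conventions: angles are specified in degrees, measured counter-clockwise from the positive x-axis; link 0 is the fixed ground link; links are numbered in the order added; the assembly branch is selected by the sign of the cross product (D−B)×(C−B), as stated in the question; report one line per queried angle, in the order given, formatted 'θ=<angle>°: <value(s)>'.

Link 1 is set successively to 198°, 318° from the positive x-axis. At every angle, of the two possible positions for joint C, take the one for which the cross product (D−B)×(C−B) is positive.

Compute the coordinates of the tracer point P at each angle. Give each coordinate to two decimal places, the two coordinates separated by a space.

A=(0,0), D=(6.00,0)
θ=198°: B = A + 3.00·(cos198°, sin198°) = (-2.8532, -0.9271)
θ=198°: |BD| = 8.9016
θ=198°: circle(B,5.00) ∩ circle(D,7.00): a=3.1027, h=3.9209
θ=198°:   candidates: C₊=(-0.1757,3.2956) cross=34.902; C₋=(0.6410,-4.5035) cross=-34.902
θ=198°:   branch + wants cross > 0 → take C=(-0.1757,3.2956) (cross=34.902)
θ=198°: ex = (C−B)/|BC| = (0.5355,0.8445); ey = (-0.8445,0.5355)
θ=198°: P = B + 0.90·ex + 2.70·ey = (-4.6515,1.2789)
θ=318°: B = A + 3.00·(cos318°, sin318°) = (2.2294, -2.0074)
θ=318°: |BD| = 4.2716
θ=318°: circle(B,5.00) ∩ circle(D,7.00): a=-0.6734, h=4.9544
θ=318°:   candidates: C₊=(-0.6933,2.0494) cross=21.164; C₋=(3.9633,-6.6971) cross=-21.164
θ=318°:   branch + wants cross > 0 → take C=(-0.6933,2.0494) (cross=21.164)
θ=318°: ex = (C−B)/|BC| = (-0.5845,0.8114); ey = (-0.8114,-0.5845)
θ=318°: P = B + 0.90·ex + 2.70·ey = (-0.4873,-2.8554)

θ=198°: -4.65 1.28
θ=318°: -0.49 -2.86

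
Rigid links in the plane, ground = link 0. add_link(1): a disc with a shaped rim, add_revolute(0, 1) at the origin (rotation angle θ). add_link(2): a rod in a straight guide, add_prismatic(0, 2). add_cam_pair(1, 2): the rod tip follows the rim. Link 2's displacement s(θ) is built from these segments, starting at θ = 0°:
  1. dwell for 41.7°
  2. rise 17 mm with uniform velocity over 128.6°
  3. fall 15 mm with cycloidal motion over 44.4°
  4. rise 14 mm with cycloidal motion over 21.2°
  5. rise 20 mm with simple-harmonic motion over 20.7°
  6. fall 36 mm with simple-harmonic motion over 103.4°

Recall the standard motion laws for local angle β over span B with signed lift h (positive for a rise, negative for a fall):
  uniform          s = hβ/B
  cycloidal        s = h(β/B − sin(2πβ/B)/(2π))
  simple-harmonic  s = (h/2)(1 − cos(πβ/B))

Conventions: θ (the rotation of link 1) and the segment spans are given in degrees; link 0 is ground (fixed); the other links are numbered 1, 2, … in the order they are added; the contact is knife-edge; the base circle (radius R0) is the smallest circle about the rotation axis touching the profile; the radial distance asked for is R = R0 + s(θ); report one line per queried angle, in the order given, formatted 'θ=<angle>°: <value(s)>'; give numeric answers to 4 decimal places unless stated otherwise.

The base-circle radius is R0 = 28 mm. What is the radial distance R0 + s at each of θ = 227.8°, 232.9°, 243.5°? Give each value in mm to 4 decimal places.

segment 1 (0° to 41.7°, dwell): s unchanged at 0.0000
segment 2 (41.7° to 170.3°, uniform, h = 17) is passed completely: s = 0.0000 + (17) = 17.0000
segment 3 (170.3° to 214.7°, cycloidal, h = -15) is passed completely: s = 17.0000 + (-15) = 2.0000
θ = 227.8° falls in segment 4 (214.7° to 235.9°, cycloidal, h = 14): β = 227.8 − 214.7 = 13.1°, B = 21.2°; Δs = 14·(0.6179 − sin(2π·0.6179)/(2π)) = 10.1549; s = 2.0000 + 10.1549 = 12.1549
θ = 232.9° falls in segment 4 (214.7° to 235.9°, cycloidal, h = 14): β = 232.9 − 214.7 = 18.2°, B = 21.2°; Δs = 14·(0.8585 − sin(2π·0.8585)/(2π)) = 13.7491; s = 2.0000 + 13.7491 = 15.7491
segment 4 (214.7° to 235.9°, cycloidal, h = 14) is passed completely: s = 2.0000 + (14) = 16.0000
θ = 243.5° falls in segment 5 (235.9° to 256.6°, simple-harmonic, h = 20): β = 243.5 − 235.9 = 7.6°, B = 20.7°; Δs = 20/2·(1 − cos(π·0.3671)) = 5.9465; s = 16.0000 + 5.9465 = 21.9465
θ=227.8°: R = R0 + s = 28 + 12.1549 = 40.1549
θ=232.9°: R = R0 + s = 28 + 15.7491 = 43.7491
θ=243.5°: R = R0 + s = 28 + 21.9465 = 49.9465

θ=227.8°: 40.1549
θ=232.9°: 43.7491
θ=243.5°: 49.9465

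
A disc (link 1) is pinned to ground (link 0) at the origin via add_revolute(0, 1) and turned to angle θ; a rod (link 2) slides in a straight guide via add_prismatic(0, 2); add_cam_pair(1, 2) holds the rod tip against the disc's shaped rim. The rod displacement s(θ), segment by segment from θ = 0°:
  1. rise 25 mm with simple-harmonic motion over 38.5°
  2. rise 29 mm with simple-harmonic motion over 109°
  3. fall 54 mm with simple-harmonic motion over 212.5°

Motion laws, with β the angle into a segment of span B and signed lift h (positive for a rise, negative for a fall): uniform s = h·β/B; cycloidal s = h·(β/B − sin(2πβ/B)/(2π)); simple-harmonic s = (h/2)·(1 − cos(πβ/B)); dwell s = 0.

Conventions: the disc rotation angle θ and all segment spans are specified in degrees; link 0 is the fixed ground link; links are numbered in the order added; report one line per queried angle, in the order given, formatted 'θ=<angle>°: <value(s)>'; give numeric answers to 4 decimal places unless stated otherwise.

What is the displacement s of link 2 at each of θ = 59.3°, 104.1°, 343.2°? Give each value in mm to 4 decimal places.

segment 1 (0° to 38.5°, simple-harmonic, h = 25) is passed completely: s = 0.0000 + (25) = 25.0000
θ = 59.3° falls in segment 2 (38.5° to 147.5°, simple-harmonic, h = 29): β = 59.3 − 38.5 = 20.8°, B = 109°; Δs = 29/2·(1 − cos(π·0.1908)) = 2.5285; s = 25.0000 + 2.5285 = 27.5285
θ = 104.1° falls in segment 2 (38.5° to 147.5°, simple-harmonic, h = 29): β = 104.1 − 38.5 = 65.6°, B = 109°; Δs = 29/2·(1 − cos(π·0.6018)) = 19.0602; s = 25.0000 + 19.0602 = 44.0602
segment 2 (38.5° to 147.5°, simple-harmonic, h = 29) is passed completely: s = 25.0000 + (29) = 54.0000
θ = 343.2° falls in segment 3 (147.5° to 360°, simple-harmonic, h = -54): β = 343.2 − 147.5 = 195.7°, B = 212.5°; Δs = -54/2·(1 − cos(π·0.9209)) = -53.1715; s = 54.0000 − 53.1715 = 0.8285

θ=59.3°: 27.5285
θ=104.1°: 44.0602
θ=343.2°: 0.8285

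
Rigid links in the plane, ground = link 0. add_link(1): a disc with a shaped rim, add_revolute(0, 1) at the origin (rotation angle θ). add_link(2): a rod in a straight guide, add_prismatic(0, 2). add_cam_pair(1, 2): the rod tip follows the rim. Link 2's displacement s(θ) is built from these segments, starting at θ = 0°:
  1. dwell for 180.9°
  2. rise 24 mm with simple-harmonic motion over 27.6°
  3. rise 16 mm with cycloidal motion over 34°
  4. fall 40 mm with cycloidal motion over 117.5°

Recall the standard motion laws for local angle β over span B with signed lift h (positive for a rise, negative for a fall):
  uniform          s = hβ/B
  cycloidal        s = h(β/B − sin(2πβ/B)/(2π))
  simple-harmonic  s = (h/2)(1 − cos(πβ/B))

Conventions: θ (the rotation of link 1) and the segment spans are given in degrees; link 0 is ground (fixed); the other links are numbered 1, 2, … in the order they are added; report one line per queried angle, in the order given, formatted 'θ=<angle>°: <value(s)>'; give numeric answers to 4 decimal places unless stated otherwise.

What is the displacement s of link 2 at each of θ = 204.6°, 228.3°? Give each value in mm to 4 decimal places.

segment 1 (0° to 180.9°, dwell): s unchanged at 0.0000
θ = 204.6° falls in segment 2 (180.9° to 208.5°, simple-harmonic, h = 24): β = 204.6 − 180.9 = 23.7°, B = 27.6°; Δs = 24/2·(1 − cos(π·0.8587)) = 22.8369; s = 0.0000 + 22.8369 = 22.8369
segment 2 (180.9° to 208.5°, simple-harmonic, h = 24) is passed completely: s = 0.0000 + (24) = 24.0000
θ = 228.3° falls in segment 3 (208.5° to 242.5°, cycloidal, h = 16): β = 228.3 − 208.5 = 19.8°, B = 34°; Δs = 16·(0.5824 − sin(2π·0.5824)/(2π)) = 10.5773; s = 24.0000 + 10.5773 = 34.5773

θ=204.6°: 22.8369
θ=228.3°: 34.5773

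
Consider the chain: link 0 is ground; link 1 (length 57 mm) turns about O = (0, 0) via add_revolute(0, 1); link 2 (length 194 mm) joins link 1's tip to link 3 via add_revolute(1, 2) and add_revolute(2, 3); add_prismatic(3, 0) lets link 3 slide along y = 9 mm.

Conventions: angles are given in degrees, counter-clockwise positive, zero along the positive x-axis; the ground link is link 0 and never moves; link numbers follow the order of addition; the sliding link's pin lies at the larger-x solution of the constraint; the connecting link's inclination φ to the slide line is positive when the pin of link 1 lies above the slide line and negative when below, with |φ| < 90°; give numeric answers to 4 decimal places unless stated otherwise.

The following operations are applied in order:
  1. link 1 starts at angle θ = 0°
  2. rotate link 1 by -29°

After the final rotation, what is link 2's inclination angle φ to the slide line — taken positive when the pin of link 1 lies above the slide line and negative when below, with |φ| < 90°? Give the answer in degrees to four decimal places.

geometry: r = 57 mm, L = 194 mm, e = 9 mm; θ starts at 0°
rotate link 1 by -29°: θ ← 0° -29° = -29°
h = r sin θ − e = -27.634148 − 9 = -36.634148
sin φ = h / L = -36.634148 / 194 = -0.18883582
φ = arcsin(-0.18883582) = -10.884852°

-10.8849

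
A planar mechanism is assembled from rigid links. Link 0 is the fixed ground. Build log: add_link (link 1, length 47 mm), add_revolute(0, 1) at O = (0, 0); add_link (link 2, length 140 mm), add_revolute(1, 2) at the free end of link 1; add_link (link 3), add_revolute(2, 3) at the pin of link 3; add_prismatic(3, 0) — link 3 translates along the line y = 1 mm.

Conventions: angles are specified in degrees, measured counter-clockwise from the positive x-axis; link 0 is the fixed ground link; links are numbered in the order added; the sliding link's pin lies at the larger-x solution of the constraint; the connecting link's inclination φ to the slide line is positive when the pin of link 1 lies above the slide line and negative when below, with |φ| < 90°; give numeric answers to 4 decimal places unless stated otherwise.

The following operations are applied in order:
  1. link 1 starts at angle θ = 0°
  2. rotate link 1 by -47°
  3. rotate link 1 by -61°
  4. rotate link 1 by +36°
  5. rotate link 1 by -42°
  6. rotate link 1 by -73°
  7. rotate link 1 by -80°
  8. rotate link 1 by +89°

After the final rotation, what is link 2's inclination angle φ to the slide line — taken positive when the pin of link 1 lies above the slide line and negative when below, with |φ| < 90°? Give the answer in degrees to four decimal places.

geometry: r = 47 mm, L = 140 mm, e = 1 mm; θ starts at 0°
rotate link 1 by -47°: θ ← 0° -47° = -47°
rotate link 1 by -61°: θ ← -47° -61° = -108°
rotate link 1 by +36°: θ ← -108° +36° = -72°
rotate link 1 by -42°: θ ← -72° -42° = -114°
rotate link 1 by -73°: θ ← -114° -73° = -187°
rotate link 1 by -80°: θ ← -187° -80° = -267°
rotate link 1 by +89°: θ ← -267° +89° = -178°
h = r sin θ − e = -1.640276 − 1 = -2.640276
sin φ = h / L = -2.640276 / 140 = -0.01885912
φ = arcsin(-0.01885912) = -1.080612°

-1.0806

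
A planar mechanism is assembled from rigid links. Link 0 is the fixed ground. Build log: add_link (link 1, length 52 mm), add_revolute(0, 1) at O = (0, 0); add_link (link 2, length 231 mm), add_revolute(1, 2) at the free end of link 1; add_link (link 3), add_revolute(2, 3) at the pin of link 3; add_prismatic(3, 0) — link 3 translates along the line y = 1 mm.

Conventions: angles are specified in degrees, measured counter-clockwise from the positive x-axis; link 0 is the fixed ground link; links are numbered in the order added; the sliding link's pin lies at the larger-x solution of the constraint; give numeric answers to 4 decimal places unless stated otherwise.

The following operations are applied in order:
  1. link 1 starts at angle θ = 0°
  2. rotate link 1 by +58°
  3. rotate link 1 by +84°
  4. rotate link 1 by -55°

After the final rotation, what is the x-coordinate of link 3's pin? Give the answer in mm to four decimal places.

geometry: r = 52 mm, L = 231 mm, e = 1 mm; θ starts at 0°
rotate link 1 by +58°: θ ← 0° +58° = 58°
rotate link 1 by +84°: θ ← 58° +84° = 142°
rotate link 1 by -55°: θ ← 142° -55° = 87°
crank pin P = (r cos θ, r sin θ) = (2.721470, 51.928736)
h = r sin θ − e = 51.928736 − 1 = 50.928736
x = r cos θ + √(L² − h²) = 2.721470 + 225.315920 = 228.037390

228.0374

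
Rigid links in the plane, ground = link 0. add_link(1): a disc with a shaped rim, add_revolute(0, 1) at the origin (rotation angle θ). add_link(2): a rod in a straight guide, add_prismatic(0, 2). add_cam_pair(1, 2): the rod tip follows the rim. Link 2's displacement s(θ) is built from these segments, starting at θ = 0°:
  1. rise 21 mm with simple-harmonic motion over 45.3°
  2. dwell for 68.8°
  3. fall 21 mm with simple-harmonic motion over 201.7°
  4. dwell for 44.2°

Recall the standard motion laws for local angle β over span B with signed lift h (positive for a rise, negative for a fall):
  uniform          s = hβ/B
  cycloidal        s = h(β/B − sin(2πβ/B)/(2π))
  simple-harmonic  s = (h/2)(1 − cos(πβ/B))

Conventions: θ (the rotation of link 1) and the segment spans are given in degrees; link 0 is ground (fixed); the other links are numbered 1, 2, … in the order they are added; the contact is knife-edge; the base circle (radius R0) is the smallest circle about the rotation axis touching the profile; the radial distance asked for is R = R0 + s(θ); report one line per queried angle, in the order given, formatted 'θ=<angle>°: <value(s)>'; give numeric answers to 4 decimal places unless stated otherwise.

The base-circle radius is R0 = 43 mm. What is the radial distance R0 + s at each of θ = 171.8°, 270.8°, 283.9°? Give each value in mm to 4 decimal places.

segment 1 (0° to 45.3°, simple-harmonic, h = 21) is passed completely: s = 0.0000 + (21) = 21.0000
segment 2 (45.3° to 114.1°, dwell): s unchanged at 21.0000
θ = 171.8° falls in segment 3 (114.1° to 315.8°, simple-harmonic, h = -21): β = 171.8 − 114.1 = 57.7°, B = 201.7°; Δs = -21/2·(1 − cos(π·0.2861)) = -3.9625; s = 21.0000 − 3.9625 = 17.0375
θ = 270.8° falls in segment 3 (114.1° to 315.8°, simple-harmonic, h = -21): β = 270.8 − 114.1 = 156.7°, B = 201.7°; Δs = -21/2·(1 − cos(π·0.7769)) = -18.5247; s = 21.0000 − 18.5247 = 2.4753
θ = 283.9° falls in segment 3 (114.1° to 315.8°, simple-harmonic, h = -21): β = 283.9 − 114.1 = 169.8°, B = 201.7°; Δs = -21/2·(1 − cos(π·0.8418)) = -19.7304; s = 21.0000 − 19.7304 = 1.2696
θ=171.8°: R = R0 + s = 43 + 17.0375 = 60.0375
θ=270.8°: R = R0 + s = 43 + 2.4753 = 45.4753
θ=283.9°: R = R0 + s = 43 + 1.2696 = 44.2696

θ=171.8°: 60.0375
θ=270.8°: 45.4753
θ=283.9°: 44.2696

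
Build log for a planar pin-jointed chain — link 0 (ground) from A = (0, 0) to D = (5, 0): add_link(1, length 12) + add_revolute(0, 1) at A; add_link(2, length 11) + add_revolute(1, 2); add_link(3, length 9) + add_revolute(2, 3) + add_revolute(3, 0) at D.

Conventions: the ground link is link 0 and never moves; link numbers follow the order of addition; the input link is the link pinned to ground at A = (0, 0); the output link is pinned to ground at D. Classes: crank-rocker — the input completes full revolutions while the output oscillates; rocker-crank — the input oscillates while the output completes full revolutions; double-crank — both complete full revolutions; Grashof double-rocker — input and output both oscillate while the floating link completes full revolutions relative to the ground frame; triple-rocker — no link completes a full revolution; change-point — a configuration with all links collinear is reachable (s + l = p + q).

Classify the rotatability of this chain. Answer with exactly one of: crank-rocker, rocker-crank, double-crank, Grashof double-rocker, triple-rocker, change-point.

lengths: ground=5, input=12, coupler=11, output=9
sorted: s=5 (shortest), l=12 (longest), p+q=20
s + l = 17 vs p + q = 20
s + l < p + q (Grashof) with shortest = ground link → double-crank

double-crank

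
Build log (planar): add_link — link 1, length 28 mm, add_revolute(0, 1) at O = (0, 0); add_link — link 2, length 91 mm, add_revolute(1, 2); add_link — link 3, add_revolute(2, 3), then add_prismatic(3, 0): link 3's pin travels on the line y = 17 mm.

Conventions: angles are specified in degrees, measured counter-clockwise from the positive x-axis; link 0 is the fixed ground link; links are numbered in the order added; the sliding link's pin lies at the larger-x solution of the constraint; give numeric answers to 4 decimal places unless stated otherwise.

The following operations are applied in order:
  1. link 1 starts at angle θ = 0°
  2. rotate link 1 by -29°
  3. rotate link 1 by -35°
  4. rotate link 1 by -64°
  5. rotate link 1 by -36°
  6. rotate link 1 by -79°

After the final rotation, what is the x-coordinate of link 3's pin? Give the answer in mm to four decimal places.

geometry: r = 28 mm, L = 91 mm, e = 17 mm; θ starts at 0°
rotate link 1 by -29°: θ ← 0° -29° = -29°
rotate link 1 by -35°: θ ← -29° -35° = -64°
rotate link 1 by -64°: θ ← -64° -64° = -128°
rotate link 1 by -36°: θ ← -128° -36° = -164°
rotate link 1 by -79°: θ ← -164° -79° = -243°
crank pin P = (r cos θ, r sin θ) = (-12.711734, 24.948183)
h = r sin θ − e = 24.948183 − 17 = 7.948183
x = r cos θ + √(L² − h²) = -12.711734 + 90.652228 = 77.940494

77.9405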